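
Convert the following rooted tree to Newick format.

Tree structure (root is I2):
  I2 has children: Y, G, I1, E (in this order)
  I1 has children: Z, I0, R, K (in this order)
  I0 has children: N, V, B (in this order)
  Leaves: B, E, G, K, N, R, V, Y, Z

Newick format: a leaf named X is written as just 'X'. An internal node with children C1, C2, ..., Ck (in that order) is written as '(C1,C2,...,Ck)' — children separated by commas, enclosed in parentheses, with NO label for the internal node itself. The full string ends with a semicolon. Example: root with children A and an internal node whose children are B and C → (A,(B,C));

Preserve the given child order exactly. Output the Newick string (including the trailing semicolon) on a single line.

Answer: (Y,G,(Z,(N,V,B),R,K),E);

Derivation:
internal I2 with children ['Y', 'G', 'I1', 'E']
  leaf 'Y' → 'Y'
  leaf 'G' → 'G'
  internal I1 with children ['Z', 'I0', 'R', 'K']
    leaf 'Z' → 'Z'
    internal I0 with children ['N', 'V', 'B']
      leaf 'N' → 'N'
      leaf 'V' → 'V'
      leaf 'B' → 'B'
    → '(N,V,B)'
    leaf 'R' → 'R'
    leaf 'K' → 'K'
  → '(Z,(N,V,B),R,K)'
  leaf 'E' → 'E'
→ '(Y,G,(Z,(N,V,B),R,K),E)'
Final: (Y,G,(Z,(N,V,B),R,K),E);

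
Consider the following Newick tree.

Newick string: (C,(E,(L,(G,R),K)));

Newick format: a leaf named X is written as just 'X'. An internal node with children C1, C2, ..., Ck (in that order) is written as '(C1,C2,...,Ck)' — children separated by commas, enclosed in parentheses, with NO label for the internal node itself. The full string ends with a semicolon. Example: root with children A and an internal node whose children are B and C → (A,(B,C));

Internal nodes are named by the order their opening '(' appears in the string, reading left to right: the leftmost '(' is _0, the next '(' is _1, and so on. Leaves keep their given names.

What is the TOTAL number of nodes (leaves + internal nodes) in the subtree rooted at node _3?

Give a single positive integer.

Answer: 3

Derivation:
Newick: (C,(E,(L,(G,R),K)));
Locate _3: it is the '(' at position 9 (the 4th '(' reading left to right).
Query: subtree rooted at _3
_3: subtree_size = 1 + 2
  G: subtree_size = 1 + 0
  R: subtree_size = 1 + 0
Total subtree size of _3: 3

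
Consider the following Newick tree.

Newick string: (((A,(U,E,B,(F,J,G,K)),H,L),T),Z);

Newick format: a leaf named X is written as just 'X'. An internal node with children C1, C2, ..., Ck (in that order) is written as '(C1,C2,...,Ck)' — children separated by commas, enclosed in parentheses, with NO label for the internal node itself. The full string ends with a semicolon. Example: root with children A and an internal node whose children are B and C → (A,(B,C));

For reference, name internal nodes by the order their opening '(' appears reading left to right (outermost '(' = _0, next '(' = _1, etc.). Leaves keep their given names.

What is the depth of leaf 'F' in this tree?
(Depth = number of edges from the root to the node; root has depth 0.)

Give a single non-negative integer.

Newick: (((A,(U,E,B,(F,J,G,K)),H,L),T),Z);
Naming internals by '(' encounter order: outermost '(' = _0, next = _1, ...
Query node: F
Path from root: _0 -> _1 -> _2 -> _3 -> _4 -> F
Depth of F: 5 (number of edges from root)

Answer: 5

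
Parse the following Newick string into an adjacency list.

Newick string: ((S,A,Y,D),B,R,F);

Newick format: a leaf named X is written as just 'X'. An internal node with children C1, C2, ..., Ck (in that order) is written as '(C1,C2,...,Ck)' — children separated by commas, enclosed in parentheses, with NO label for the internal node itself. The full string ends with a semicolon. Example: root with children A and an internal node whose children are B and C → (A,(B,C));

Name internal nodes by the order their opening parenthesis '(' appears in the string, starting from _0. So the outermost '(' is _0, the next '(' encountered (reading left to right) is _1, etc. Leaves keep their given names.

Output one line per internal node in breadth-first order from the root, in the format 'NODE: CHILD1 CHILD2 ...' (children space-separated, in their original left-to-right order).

Answer: _0: _1 B R F
_1: S A Y D

Derivation:
Input: ((S,A,Y,D),B,R,F);
Scanning left-to-right, naming '(' by encounter order:
  pos 0: '(' -> open internal node _0 (depth 1)
  pos 1: '(' -> open internal node _1 (depth 2)
  pos 9: ')' -> close internal node _1 (now at depth 1)
  pos 16: ')' -> close internal node _0 (now at depth 0)
Total internal nodes: 2
BFS adjacency from root:
  _0: _1 B R F
  _1: S A Y D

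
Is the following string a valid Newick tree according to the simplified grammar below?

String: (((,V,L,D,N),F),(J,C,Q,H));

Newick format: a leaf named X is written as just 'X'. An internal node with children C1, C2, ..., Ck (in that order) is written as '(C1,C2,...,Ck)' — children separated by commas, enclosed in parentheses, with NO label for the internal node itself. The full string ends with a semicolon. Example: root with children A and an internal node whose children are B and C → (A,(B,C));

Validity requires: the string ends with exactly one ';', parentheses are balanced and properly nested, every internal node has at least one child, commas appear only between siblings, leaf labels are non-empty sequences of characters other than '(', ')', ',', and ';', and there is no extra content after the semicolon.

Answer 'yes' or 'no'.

Answer: no

Derivation:
Input: (((,V,L,D,N),F),(J,C,Q,H));
Paren balance: 4 '(' vs 4 ')' OK
Ends with single ';': True
Full parse: FAILS (empty leaf label at pos 3)
Valid: False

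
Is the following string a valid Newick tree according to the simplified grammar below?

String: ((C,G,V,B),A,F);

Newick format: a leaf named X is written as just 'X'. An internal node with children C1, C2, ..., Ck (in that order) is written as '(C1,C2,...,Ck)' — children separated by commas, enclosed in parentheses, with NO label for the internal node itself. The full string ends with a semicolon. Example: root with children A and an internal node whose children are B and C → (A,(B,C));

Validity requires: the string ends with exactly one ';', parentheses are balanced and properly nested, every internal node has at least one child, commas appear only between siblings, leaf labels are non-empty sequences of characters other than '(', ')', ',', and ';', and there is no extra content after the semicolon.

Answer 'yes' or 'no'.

Input: ((C,G,V,B),A,F);
Paren balance: 2 '(' vs 2 ')' OK
Ends with single ';': True
Full parse: OK
Valid: True

Answer: yes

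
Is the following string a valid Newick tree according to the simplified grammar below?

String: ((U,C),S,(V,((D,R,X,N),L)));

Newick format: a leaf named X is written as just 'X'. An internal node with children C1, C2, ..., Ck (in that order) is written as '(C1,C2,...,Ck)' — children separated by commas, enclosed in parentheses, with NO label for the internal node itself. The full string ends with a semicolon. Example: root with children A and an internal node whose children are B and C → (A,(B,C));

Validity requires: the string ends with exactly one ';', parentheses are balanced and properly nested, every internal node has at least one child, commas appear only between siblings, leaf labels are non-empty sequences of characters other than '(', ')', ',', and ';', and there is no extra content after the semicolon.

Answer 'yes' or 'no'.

Input: ((U,C),S,(V,((D,R,X,N),L)));
Paren balance: 5 '(' vs 5 ')' OK
Ends with single ';': True
Full parse: OK
Valid: True

Answer: yes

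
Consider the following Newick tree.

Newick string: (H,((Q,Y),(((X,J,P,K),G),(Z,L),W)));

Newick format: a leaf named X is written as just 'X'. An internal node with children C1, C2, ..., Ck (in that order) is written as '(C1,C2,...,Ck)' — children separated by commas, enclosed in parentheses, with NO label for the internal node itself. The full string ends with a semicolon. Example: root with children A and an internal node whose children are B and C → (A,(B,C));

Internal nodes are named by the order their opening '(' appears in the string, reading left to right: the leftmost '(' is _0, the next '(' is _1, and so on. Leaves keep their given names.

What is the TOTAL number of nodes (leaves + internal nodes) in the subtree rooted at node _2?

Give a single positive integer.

Answer: 3

Derivation:
Newick: (H,((Q,Y),(((X,J,P,K),G),(Z,L),W)));
Locate _2: it is the '(' at position 4 (the 3rd '(' reading left to right).
Query: subtree rooted at _2
_2: subtree_size = 1 + 2
  Q: subtree_size = 1 + 0
  Y: subtree_size = 1 + 0
Total subtree size of _2: 3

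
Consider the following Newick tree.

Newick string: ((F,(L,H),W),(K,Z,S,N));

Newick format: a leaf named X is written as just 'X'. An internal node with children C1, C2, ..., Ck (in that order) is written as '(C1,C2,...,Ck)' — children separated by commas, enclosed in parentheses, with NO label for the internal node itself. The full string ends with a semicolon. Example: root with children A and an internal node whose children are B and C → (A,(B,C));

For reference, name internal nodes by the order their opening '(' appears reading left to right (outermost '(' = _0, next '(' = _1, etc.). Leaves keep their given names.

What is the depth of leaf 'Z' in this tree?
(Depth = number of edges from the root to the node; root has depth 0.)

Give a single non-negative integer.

Answer: 2

Derivation:
Newick: ((F,(L,H),W),(K,Z,S,N));
Naming internals by '(' encounter order: outermost '(' = _0, next = _1, ...
Query node: Z
Path from root: _0 -> _3 -> Z
Depth of Z: 2 (number of edges from root)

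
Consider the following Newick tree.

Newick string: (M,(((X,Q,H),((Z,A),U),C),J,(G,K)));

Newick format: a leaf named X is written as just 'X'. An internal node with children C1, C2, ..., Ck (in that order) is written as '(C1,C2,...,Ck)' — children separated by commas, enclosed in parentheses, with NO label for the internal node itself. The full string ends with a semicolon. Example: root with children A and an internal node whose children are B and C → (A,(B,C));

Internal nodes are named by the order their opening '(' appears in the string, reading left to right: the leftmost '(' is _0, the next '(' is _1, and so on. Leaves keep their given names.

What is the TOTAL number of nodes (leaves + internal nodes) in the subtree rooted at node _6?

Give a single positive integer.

Newick: (M,(((X,Q,H),((Z,A),U),C),J,(G,K)));
Locate _6: it is the '(' at position 28 (the 7th '(' reading left to right).
Query: subtree rooted at _6
_6: subtree_size = 1 + 2
  G: subtree_size = 1 + 0
  K: subtree_size = 1 + 0
Total subtree size of _6: 3

Answer: 3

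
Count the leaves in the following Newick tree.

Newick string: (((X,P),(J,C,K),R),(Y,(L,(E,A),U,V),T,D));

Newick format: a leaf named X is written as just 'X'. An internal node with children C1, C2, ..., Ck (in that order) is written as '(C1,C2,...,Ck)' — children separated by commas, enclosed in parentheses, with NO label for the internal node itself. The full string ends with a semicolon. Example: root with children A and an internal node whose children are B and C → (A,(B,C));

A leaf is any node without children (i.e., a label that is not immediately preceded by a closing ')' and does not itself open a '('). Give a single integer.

Answer: 14

Derivation:
Newick: (((X,P),(J,C,K),R),(Y,(L,(E,A),U,V),T,D));
Scan left-to-right; a leaf is any maximal label run not followed by '(':
  pos 3: leaf 'X' → count = 1
  pos 5: leaf 'P' → count = 2
  pos 9: leaf 'J' → count = 3
  pos 11: leaf 'C' → count = 4
  pos 13: leaf 'K' → count = 5
  pos 16: leaf 'R' → count = 6
  pos 20: leaf 'Y' → count = 7
  pos 23: leaf 'L' → count = 8
  pos 26: leaf 'E' → count = 9
  pos 28: leaf 'A' → count = 10
  pos 31: leaf 'U' → count = 11
  pos 33: leaf 'V' → count = 12
  pos 36: leaf 'T' → count = 13
  pos 38: leaf 'D' → count = 14
Total leaves: 14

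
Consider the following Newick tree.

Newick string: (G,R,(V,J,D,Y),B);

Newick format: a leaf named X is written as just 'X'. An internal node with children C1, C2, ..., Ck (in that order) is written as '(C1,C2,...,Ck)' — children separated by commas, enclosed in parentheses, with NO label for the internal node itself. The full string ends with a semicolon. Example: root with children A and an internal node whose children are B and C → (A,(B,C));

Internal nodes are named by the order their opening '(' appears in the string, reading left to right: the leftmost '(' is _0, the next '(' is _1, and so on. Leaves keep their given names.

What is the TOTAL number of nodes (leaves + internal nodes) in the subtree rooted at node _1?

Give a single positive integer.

Newick: (G,R,(V,J,D,Y),B);
Locate _1: it is the '(' at position 5 (the 2nd '(' reading left to right).
Query: subtree rooted at _1
_1: subtree_size = 1 + 4
  V: subtree_size = 1 + 0
  J: subtree_size = 1 + 0
  D: subtree_size = 1 + 0
  Y: subtree_size = 1 + 0
Total subtree size of _1: 5

Answer: 5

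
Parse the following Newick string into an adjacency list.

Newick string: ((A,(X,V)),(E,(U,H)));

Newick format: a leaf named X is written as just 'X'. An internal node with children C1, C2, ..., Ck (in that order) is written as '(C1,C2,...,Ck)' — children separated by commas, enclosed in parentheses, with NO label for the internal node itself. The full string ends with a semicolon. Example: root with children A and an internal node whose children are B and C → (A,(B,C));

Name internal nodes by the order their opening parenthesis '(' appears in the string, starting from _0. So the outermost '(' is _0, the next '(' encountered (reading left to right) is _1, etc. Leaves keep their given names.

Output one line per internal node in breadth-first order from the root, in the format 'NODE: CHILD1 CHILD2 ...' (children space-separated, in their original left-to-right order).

Input: ((A,(X,V)),(E,(U,H)));
Scanning left-to-right, naming '(' by encounter order:
  pos 0: '(' -> open internal node _0 (depth 1)
  pos 1: '(' -> open internal node _1 (depth 2)
  pos 4: '(' -> open internal node _2 (depth 3)
  pos 8: ')' -> close internal node _2 (now at depth 2)
  pos 9: ')' -> close internal node _1 (now at depth 1)
  pos 11: '(' -> open internal node _3 (depth 2)
  pos 14: '(' -> open internal node _4 (depth 3)
  pos 18: ')' -> close internal node _4 (now at depth 2)
  pos 19: ')' -> close internal node _3 (now at depth 1)
  pos 20: ')' -> close internal node _0 (now at depth 0)
Total internal nodes: 5
BFS adjacency from root:
  _0: _1 _3
  _1: A _2
  _3: E _4
  _2: X V
  _4: U H

Answer: _0: _1 _3
_1: A _2
_3: E _4
_2: X V
_4: U H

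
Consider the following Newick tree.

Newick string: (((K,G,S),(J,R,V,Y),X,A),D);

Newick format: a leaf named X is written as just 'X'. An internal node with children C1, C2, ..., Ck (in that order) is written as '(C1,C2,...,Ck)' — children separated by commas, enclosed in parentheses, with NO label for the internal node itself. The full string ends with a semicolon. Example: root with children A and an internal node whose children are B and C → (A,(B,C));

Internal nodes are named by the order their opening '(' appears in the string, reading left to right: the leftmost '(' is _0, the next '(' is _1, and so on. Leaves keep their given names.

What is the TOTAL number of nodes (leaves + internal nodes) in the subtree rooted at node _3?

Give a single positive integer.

Answer: 5

Derivation:
Newick: (((K,G,S),(J,R,V,Y),X,A),D);
Locate _3: it is the '(' at position 10 (the 4th '(' reading left to right).
Query: subtree rooted at _3
_3: subtree_size = 1 + 4
  J: subtree_size = 1 + 0
  R: subtree_size = 1 + 0
  V: subtree_size = 1 + 0
  Y: subtree_size = 1 + 0
Total subtree size of _3: 5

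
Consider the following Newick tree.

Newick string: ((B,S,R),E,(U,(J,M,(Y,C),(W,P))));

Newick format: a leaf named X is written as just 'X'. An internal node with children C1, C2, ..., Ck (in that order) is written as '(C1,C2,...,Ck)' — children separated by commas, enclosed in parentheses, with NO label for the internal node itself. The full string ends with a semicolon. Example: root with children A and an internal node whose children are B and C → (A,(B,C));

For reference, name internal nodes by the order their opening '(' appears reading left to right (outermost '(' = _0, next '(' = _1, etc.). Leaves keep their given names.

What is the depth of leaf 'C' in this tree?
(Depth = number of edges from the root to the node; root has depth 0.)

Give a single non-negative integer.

Newick: ((B,S,R),E,(U,(J,M,(Y,C),(W,P))));
Naming internals by '(' encounter order: outermost '(' = _0, next = _1, ...
Query node: C
Path from root: _0 -> _2 -> _3 -> _4 -> C
Depth of C: 4 (number of edges from root)

Answer: 4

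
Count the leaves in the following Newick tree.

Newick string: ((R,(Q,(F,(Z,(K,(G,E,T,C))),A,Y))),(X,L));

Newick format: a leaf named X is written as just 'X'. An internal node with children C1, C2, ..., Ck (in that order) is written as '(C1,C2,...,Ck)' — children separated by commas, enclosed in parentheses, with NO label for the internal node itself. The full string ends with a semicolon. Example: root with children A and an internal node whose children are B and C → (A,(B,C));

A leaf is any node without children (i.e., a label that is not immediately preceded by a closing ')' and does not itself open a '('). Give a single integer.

Answer: 13

Derivation:
Newick: ((R,(Q,(F,(Z,(K,(G,E,T,C))),A,Y))),(X,L));
Scan left-to-right; a leaf is any maximal label run not followed by '(':
  pos 2: leaf 'R' → count = 1
  pos 5: leaf 'Q' → count = 2
  pos 8: leaf 'F' → count = 3
  pos 11: leaf 'Z' → count = 4
  pos 14: leaf 'K' → count = 5
  pos 17: leaf 'G' → count = 6
  pos 19: leaf 'E' → count = 7
  pos 21: leaf 'T' → count = 8
  pos 23: leaf 'C' → count = 9
  pos 28: leaf 'A' → count = 10
  pos 30: leaf 'Y' → count = 11
  pos 36: leaf 'X' → count = 12
  pos 38: leaf 'L' → count = 13
Total leaves: 13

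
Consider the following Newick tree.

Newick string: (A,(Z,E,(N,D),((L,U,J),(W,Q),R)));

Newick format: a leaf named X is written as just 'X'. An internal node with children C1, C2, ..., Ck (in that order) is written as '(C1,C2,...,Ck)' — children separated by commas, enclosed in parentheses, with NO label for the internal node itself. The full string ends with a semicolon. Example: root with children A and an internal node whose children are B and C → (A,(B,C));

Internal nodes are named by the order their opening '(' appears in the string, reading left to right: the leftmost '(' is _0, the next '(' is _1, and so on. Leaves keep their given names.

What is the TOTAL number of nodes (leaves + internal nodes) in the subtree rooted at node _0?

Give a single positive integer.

Newick: (A,(Z,E,(N,D),((L,U,J),(W,Q),R)));
Locate _0: it is the '(' at position 0 (the 1st '(' reading left to right).
Query: subtree rooted at _0
_0: subtree_size = 1 + 16
  A: subtree_size = 1 + 0
  _1: subtree_size = 1 + 14
    Z: subtree_size = 1 + 0
    E: subtree_size = 1 + 0
    _2: subtree_size = 1 + 2
      N: subtree_size = 1 + 0
      D: subtree_size = 1 + 0
    _3: subtree_size = 1 + 8
      _4: subtree_size = 1 + 3
        L: subtree_size = 1 + 0
        U: subtree_size = 1 + 0
        J: subtree_size = 1 + 0
      _5: subtree_size = 1 + 2
        W: subtree_size = 1 + 0
        Q: subtree_size = 1 + 0
      R: subtree_size = 1 + 0
Total subtree size of _0: 17

Answer: 17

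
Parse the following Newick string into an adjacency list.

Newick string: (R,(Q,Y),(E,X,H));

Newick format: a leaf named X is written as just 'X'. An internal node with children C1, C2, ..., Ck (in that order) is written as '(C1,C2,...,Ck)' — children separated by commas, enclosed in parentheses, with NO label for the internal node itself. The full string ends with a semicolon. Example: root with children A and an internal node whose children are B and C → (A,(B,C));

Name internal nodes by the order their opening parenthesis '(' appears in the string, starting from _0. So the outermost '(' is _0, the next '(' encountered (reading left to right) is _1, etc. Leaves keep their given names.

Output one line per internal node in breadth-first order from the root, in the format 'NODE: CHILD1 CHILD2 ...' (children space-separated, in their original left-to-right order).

Answer: _0: R _1 _2
_1: Q Y
_2: E X H

Derivation:
Input: (R,(Q,Y),(E,X,H));
Scanning left-to-right, naming '(' by encounter order:
  pos 0: '(' -> open internal node _0 (depth 1)
  pos 3: '(' -> open internal node _1 (depth 2)
  pos 7: ')' -> close internal node _1 (now at depth 1)
  pos 9: '(' -> open internal node _2 (depth 2)
  pos 15: ')' -> close internal node _2 (now at depth 1)
  pos 16: ')' -> close internal node _0 (now at depth 0)
Total internal nodes: 3
BFS adjacency from root:
  _0: R _1 _2
  _1: Q Y
  _2: E X H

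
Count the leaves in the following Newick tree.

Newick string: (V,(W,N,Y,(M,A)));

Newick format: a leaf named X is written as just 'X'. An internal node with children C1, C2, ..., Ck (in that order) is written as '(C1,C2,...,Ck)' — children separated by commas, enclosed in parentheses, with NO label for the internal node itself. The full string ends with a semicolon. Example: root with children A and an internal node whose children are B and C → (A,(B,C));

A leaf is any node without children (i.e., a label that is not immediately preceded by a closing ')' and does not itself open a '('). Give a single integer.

Newick: (V,(W,N,Y,(M,A)));
Scan left-to-right; a leaf is any maximal label run not followed by '(':
  pos 1: leaf 'V' → count = 1
  pos 4: leaf 'W' → count = 2
  pos 6: leaf 'N' → count = 3
  pos 8: leaf 'Y' → count = 4
  pos 11: leaf 'M' → count = 5
  pos 13: leaf 'A' → count = 6
Total leaves: 6

Answer: 6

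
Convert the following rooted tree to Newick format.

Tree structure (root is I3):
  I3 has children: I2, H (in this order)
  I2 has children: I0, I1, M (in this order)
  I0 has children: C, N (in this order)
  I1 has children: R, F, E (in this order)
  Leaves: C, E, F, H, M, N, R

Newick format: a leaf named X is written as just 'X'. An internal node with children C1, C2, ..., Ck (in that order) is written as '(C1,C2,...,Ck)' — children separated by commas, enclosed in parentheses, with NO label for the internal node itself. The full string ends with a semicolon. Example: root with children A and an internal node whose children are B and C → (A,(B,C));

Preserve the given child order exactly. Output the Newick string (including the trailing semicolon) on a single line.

Answer: (((C,N),(R,F,E),M),H);

Derivation:
internal I3 with children ['I2', 'H']
  internal I2 with children ['I0', 'I1', 'M']
    internal I0 with children ['C', 'N']
      leaf 'C' → 'C'
      leaf 'N' → 'N'
    → '(C,N)'
    internal I1 with children ['R', 'F', 'E']
      leaf 'R' → 'R'
      leaf 'F' → 'F'
      leaf 'E' → 'E'
    → '(R,F,E)'
    leaf 'M' → 'M'
  → '((C,N),(R,F,E),M)'
  leaf 'H' → 'H'
→ '(((C,N),(R,F,E),M),H)'
Final: (((C,N),(R,F,E),M),H);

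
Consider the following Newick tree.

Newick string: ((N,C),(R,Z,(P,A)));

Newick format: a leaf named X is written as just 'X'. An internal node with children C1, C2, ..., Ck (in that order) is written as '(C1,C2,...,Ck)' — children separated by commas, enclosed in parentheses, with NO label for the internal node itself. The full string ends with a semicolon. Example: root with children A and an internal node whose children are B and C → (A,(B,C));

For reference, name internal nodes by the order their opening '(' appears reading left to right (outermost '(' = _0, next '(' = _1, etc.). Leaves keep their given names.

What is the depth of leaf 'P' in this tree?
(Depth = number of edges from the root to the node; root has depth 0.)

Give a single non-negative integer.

Newick: ((N,C),(R,Z,(P,A)));
Naming internals by '(' encounter order: outermost '(' = _0, next = _1, ...
Query node: P
Path from root: _0 -> _2 -> _3 -> P
Depth of P: 3 (number of edges from root)

Answer: 3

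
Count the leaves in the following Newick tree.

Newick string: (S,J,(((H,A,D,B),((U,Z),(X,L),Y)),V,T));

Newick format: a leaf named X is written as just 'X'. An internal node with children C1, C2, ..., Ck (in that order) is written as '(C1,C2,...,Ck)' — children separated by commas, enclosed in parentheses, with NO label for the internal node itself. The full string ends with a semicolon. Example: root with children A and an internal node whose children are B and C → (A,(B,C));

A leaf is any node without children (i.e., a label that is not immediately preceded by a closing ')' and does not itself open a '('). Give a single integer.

Answer: 13

Derivation:
Newick: (S,J,(((H,A,D,B),((U,Z),(X,L),Y)),V,T));
Scan left-to-right; a leaf is any maximal label run not followed by '(':
  pos 1: leaf 'S' → count = 1
  pos 3: leaf 'J' → count = 2
  pos 8: leaf 'H' → count = 3
  pos 10: leaf 'A' → count = 4
  pos 12: leaf 'D' → count = 5
  pos 14: leaf 'B' → count = 6
  pos 19: leaf 'U' → count = 7
  pos 21: leaf 'Z' → count = 8
  pos 25: leaf 'X' → count = 9
  pos 27: leaf 'L' → count = 10
  pos 30: leaf 'Y' → count = 11
  pos 34: leaf 'V' → count = 12
  pos 36: leaf 'T' → count = 13
Total leaves: 13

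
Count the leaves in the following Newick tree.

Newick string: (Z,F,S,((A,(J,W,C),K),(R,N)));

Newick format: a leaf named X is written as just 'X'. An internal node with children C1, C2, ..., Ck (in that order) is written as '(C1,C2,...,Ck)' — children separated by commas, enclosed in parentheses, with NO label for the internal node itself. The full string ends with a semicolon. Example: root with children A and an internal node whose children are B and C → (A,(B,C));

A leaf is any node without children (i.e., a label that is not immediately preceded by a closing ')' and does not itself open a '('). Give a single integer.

Answer: 10

Derivation:
Newick: (Z,F,S,((A,(J,W,C),K),(R,N)));
Scan left-to-right; a leaf is any maximal label run not followed by '(':
  pos 1: leaf 'Z' → count = 1
  pos 3: leaf 'F' → count = 2
  pos 5: leaf 'S' → count = 3
  pos 9: leaf 'A' → count = 4
  pos 12: leaf 'J' → count = 5
  pos 14: leaf 'W' → count = 6
  pos 16: leaf 'C' → count = 7
  pos 19: leaf 'K' → count = 8
  pos 23: leaf 'R' → count = 9
  pos 25: leaf 'N' → count = 10
Total leaves: 10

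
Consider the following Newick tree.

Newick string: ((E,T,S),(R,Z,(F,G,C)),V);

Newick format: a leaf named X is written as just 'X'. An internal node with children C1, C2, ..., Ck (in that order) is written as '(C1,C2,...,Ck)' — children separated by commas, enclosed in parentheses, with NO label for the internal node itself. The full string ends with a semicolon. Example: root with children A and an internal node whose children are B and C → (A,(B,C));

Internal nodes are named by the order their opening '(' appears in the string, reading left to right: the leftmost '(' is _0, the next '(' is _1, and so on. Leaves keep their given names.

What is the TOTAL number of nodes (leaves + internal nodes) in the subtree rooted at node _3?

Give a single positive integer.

Newick: ((E,T,S),(R,Z,(F,G,C)),V);
Locate _3: it is the '(' at position 14 (the 4th '(' reading left to right).
Query: subtree rooted at _3
_3: subtree_size = 1 + 3
  F: subtree_size = 1 + 0
  G: subtree_size = 1 + 0
  C: subtree_size = 1 + 0
Total subtree size of _3: 4

Answer: 4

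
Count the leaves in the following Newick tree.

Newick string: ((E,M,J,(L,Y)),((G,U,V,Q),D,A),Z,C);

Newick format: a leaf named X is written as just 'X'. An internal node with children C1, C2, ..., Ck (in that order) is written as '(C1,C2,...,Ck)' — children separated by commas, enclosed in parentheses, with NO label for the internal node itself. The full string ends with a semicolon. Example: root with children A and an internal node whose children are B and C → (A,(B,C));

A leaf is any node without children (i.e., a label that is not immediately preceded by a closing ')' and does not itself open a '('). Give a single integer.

Answer: 13

Derivation:
Newick: ((E,M,J,(L,Y)),((G,U,V,Q),D,A),Z,C);
Scan left-to-right; a leaf is any maximal label run not followed by '(':
  pos 2: leaf 'E' → count = 1
  pos 4: leaf 'M' → count = 2
  pos 6: leaf 'J' → count = 3
  pos 9: leaf 'L' → count = 4
  pos 11: leaf 'Y' → count = 5
  pos 17: leaf 'G' → count = 6
  pos 19: leaf 'U' → count = 7
  pos 21: leaf 'V' → count = 8
  pos 23: leaf 'Q' → count = 9
  pos 26: leaf 'D' → count = 10
  pos 28: leaf 'A' → count = 11
  pos 31: leaf 'Z' → count = 12
  pos 33: leaf 'C' → count = 13
Total leaves: 13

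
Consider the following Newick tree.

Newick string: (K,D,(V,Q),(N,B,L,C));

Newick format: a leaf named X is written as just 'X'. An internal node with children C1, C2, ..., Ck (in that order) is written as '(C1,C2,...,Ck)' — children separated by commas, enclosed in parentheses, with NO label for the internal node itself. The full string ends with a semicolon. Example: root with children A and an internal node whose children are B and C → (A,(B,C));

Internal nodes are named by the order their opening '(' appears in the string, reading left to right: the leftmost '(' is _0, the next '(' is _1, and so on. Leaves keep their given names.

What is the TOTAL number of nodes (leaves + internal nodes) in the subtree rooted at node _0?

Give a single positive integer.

Newick: (K,D,(V,Q),(N,B,L,C));
Locate _0: it is the '(' at position 0 (the 1st '(' reading left to right).
Query: subtree rooted at _0
_0: subtree_size = 1 + 10
  K: subtree_size = 1 + 0
  D: subtree_size = 1 + 0
  _1: subtree_size = 1 + 2
    V: subtree_size = 1 + 0
    Q: subtree_size = 1 + 0
  _2: subtree_size = 1 + 4
    N: subtree_size = 1 + 0
    B: subtree_size = 1 + 0
    L: subtree_size = 1 + 0
    C: subtree_size = 1 + 0
Total subtree size of _0: 11

Answer: 11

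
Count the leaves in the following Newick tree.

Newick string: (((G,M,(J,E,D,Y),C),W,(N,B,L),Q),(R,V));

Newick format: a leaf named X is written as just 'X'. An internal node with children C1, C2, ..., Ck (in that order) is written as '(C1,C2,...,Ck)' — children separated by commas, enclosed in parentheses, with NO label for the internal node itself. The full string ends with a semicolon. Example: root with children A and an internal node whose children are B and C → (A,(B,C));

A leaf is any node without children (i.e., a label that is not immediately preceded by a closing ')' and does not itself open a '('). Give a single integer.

Answer: 14

Derivation:
Newick: (((G,M,(J,E,D,Y),C),W,(N,B,L),Q),(R,V));
Scan left-to-right; a leaf is any maximal label run not followed by '(':
  pos 3: leaf 'G' → count = 1
  pos 5: leaf 'M' → count = 2
  pos 8: leaf 'J' → count = 3
  pos 10: leaf 'E' → count = 4
  pos 12: leaf 'D' → count = 5
  pos 14: leaf 'Y' → count = 6
  pos 17: leaf 'C' → count = 7
  pos 20: leaf 'W' → count = 8
  pos 23: leaf 'N' → count = 9
  pos 25: leaf 'B' → count = 10
  pos 27: leaf 'L' → count = 11
  pos 30: leaf 'Q' → count = 12
  pos 34: leaf 'R' → count = 13
  pos 36: leaf 'V' → count = 14
Total leaves: 14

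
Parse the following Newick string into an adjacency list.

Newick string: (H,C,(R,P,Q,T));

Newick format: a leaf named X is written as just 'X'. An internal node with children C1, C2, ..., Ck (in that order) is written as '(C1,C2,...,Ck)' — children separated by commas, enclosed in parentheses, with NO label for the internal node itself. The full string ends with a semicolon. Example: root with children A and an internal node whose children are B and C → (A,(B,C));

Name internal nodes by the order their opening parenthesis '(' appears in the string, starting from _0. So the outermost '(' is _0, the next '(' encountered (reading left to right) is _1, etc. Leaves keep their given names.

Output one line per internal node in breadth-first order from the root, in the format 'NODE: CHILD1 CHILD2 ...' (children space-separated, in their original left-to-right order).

Input: (H,C,(R,P,Q,T));
Scanning left-to-right, naming '(' by encounter order:
  pos 0: '(' -> open internal node _0 (depth 1)
  pos 5: '(' -> open internal node _1 (depth 2)
  pos 13: ')' -> close internal node _1 (now at depth 1)
  pos 14: ')' -> close internal node _0 (now at depth 0)
Total internal nodes: 2
BFS adjacency from root:
  _0: H C _1
  _1: R P Q T

Answer: _0: H C _1
_1: R P Q T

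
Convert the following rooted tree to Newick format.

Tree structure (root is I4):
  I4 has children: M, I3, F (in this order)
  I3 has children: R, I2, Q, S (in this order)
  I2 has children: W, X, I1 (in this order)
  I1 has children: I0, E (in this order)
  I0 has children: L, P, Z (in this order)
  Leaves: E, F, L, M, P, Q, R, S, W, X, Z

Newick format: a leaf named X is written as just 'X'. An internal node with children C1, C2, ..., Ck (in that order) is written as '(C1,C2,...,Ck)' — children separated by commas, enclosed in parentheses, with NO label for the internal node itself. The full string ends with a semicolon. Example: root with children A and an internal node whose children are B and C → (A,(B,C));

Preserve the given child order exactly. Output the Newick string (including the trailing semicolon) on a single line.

internal I4 with children ['M', 'I3', 'F']
  leaf 'M' → 'M'
  internal I3 with children ['R', 'I2', 'Q', 'S']
    leaf 'R' → 'R'
    internal I2 with children ['W', 'X', 'I1']
      leaf 'W' → 'W'
      leaf 'X' → 'X'
      internal I1 with children ['I0', 'E']
        internal I0 with children ['L', 'P', 'Z']
          leaf 'L' → 'L'
          leaf 'P' → 'P'
          leaf 'Z' → 'Z'
        → '(L,P,Z)'
        leaf 'E' → 'E'
      → '((L,P,Z),E)'
    → '(W,X,((L,P,Z),E))'
    leaf 'Q' → 'Q'
    leaf 'S' → 'S'
  → '(R,(W,X,((L,P,Z),E)),Q,S)'
  leaf 'F' → 'F'
→ '(M,(R,(W,X,((L,P,Z),E)),Q,S),F)'
Final: (M,(R,(W,X,((L,P,Z),E)),Q,S),F);

Answer: (M,(R,(W,X,((L,P,Z),E)),Q,S),F);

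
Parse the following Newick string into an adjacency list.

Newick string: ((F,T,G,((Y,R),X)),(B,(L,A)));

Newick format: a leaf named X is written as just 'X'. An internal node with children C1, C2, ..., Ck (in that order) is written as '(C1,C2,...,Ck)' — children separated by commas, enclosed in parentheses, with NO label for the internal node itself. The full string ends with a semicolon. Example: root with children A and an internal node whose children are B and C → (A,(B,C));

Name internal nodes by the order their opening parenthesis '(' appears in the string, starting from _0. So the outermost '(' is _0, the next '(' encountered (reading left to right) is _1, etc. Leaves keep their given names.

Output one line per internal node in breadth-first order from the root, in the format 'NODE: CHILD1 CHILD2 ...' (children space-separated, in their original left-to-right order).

Answer: _0: _1 _4
_1: F T G _2
_4: B _5
_2: _3 X
_5: L A
_3: Y R

Derivation:
Input: ((F,T,G,((Y,R),X)),(B,(L,A)));
Scanning left-to-right, naming '(' by encounter order:
  pos 0: '(' -> open internal node _0 (depth 1)
  pos 1: '(' -> open internal node _1 (depth 2)
  pos 8: '(' -> open internal node _2 (depth 3)
  pos 9: '(' -> open internal node _3 (depth 4)
  pos 13: ')' -> close internal node _3 (now at depth 3)
  pos 16: ')' -> close internal node _2 (now at depth 2)
  pos 17: ')' -> close internal node _1 (now at depth 1)
  pos 19: '(' -> open internal node _4 (depth 2)
  pos 22: '(' -> open internal node _5 (depth 3)
  pos 26: ')' -> close internal node _5 (now at depth 2)
  pos 27: ')' -> close internal node _4 (now at depth 1)
  pos 28: ')' -> close internal node _0 (now at depth 0)
Total internal nodes: 6
BFS adjacency from root:
  _0: _1 _4
  _1: F T G _2
  _4: B _5
  _2: _3 X
  _5: L A
  _3: Y R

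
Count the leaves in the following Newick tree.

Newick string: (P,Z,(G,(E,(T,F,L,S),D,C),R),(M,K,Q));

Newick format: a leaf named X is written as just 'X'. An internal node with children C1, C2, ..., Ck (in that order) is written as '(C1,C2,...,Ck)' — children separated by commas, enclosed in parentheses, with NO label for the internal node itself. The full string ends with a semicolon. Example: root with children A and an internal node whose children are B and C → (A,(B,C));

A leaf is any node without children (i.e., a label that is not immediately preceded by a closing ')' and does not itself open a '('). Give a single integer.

Answer: 14

Derivation:
Newick: (P,Z,(G,(E,(T,F,L,S),D,C),R),(M,K,Q));
Scan left-to-right; a leaf is any maximal label run not followed by '(':
  pos 1: leaf 'P' → count = 1
  pos 3: leaf 'Z' → count = 2
  pos 6: leaf 'G' → count = 3
  pos 9: leaf 'E' → count = 4
  pos 12: leaf 'T' → count = 5
  pos 14: leaf 'F' → count = 6
  pos 16: leaf 'L' → count = 7
  pos 18: leaf 'S' → count = 8
  pos 21: leaf 'D' → count = 9
  pos 23: leaf 'C' → count = 10
  pos 26: leaf 'R' → count = 11
  pos 30: leaf 'M' → count = 12
  pos 32: leaf 'K' → count = 13
  pos 34: leaf 'Q' → count = 14
Total leaves: 14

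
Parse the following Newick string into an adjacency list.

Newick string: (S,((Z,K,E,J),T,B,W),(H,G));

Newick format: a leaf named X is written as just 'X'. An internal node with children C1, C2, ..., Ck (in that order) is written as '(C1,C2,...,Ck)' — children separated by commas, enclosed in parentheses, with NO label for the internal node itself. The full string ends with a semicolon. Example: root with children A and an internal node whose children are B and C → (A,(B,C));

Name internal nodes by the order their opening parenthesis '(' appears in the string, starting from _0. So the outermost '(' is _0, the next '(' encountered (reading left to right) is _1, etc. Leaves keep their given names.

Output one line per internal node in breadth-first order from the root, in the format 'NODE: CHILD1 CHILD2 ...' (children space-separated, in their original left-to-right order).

Answer: _0: S _1 _3
_1: _2 T B W
_3: H G
_2: Z K E J

Derivation:
Input: (S,((Z,K,E,J),T,B,W),(H,G));
Scanning left-to-right, naming '(' by encounter order:
  pos 0: '(' -> open internal node _0 (depth 1)
  pos 3: '(' -> open internal node _1 (depth 2)
  pos 4: '(' -> open internal node _2 (depth 3)
  pos 12: ')' -> close internal node _2 (now at depth 2)
  pos 19: ')' -> close internal node _1 (now at depth 1)
  pos 21: '(' -> open internal node _3 (depth 2)
  pos 25: ')' -> close internal node _3 (now at depth 1)
  pos 26: ')' -> close internal node _0 (now at depth 0)
Total internal nodes: 4
BFS adjacency from root:
  _0: S _1 _3
  _1: _2 T B W
  _3: H G
  _2: Z K E J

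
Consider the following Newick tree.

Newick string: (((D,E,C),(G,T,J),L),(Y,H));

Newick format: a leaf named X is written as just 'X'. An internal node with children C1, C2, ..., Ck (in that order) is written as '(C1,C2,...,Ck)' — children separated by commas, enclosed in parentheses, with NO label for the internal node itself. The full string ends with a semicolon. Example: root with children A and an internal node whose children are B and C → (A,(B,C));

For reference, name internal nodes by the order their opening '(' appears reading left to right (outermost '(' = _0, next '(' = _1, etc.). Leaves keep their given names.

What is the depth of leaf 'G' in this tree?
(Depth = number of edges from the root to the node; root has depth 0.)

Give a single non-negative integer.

Newick: (((D,E,C),(G,T,J),L),(Y,H));
Naming internals by '(' encounter order: outermost '(' = _0, next = _1, ...
Query node: G
Path from root: _0 -> _1 -> _3 -> G
Depth of G: 3 (number of edges from root)

Answer: 3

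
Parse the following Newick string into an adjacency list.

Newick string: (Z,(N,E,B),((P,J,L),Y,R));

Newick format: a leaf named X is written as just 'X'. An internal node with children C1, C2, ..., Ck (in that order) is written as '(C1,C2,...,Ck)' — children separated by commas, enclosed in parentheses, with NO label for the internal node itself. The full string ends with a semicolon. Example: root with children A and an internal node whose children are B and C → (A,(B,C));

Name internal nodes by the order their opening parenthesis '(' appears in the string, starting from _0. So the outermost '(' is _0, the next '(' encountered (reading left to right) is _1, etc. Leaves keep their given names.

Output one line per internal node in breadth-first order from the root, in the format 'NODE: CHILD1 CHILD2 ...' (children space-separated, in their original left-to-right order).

Answer: _0: Z _1 _2
_1: N E B
_2: _3 Y R
_3: P J L

Derivation:
Input: (Z,(N,E,B),((P,J,L),Y,R));
Scanning left-to-right, naming '(' by encounter order:
  pos 0: '(' -> open internal node _0 (depth 1)
  pos 3: '(' -> open internal node _1 (depth 2)
  pos 9: ')' -> close internal node _1 (now at depth 1)
  pos 11: '(' -> open internal node _2 (depth 2)
  pos 12: '(' -> open internal node _3 (depth 3)
  pos 18: ')' -> close internal node _3 (now at depth 2)
  pos 23: ')' -> close internal node _2 (now at depth 1)
  pos 24: ')' -> close internal node _0 (now at depth 0)
Total internal nodes: 4
BFS adjacency from root:
  _0: Z _1 _2
  _1: N E B
  _2: _3 Y R
  _3: P J L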